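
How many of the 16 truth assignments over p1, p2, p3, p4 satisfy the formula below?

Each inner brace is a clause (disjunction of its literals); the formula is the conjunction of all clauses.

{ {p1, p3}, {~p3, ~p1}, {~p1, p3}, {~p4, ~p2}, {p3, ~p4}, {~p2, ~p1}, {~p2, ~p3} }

There are 2^4 = 16 truth assignments over (p1, p2, p3, p4).
Check each against the 7 clauses (columns in the order p1, p2, p3, p4):
  F F F F  ✗ fails (p1 | p3)
  F F F T  ✗ fails (p1 | p3)
  F F T F  ✓ satisfies all
  F F T T  ✓ satisfies all
  F T F F  ✗ fails (p1 | p3)
  F T F T  ✗ fails (p1 | p3)
  F T T F  ✗ fails (~p2 | ~p3)
  F T T T  ✗ fails (~p4 | ~p2)
  T F F F  ✗ fails (~p1 | p3)
  T F F T  ✗ fails (~p1 | p3)
  T F T F  ✗ fails (~p3 | ~p1)
  T F T T  ✗ fails (~p3 | ~p1)
  T T F F  ✗ fails (~p1 | p3)
  T T F T  ✗ fails (~p1 | p3)
  T T T F  ✗ fails (~p3 | ~p1)
  T T T T  ✗ fails (~p3 | ~p1)
2 of the 16 rows are models.

2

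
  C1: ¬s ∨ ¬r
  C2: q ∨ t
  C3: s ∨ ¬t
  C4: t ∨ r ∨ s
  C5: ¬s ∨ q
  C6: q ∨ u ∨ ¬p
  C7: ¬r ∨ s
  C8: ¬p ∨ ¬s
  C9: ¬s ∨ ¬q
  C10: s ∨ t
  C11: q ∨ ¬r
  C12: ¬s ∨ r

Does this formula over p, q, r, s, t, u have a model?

Try s = False.
The clause (¬t) is unit, so t = False.
That conflicts with the unit clause (t).
So s must be the other value — set s = True.
The clause (¬r) is unit, so r = False.
That conflicts with the unit clause (r).
Both values of s lead to a conflict.
No assignment satisfies every clause.

No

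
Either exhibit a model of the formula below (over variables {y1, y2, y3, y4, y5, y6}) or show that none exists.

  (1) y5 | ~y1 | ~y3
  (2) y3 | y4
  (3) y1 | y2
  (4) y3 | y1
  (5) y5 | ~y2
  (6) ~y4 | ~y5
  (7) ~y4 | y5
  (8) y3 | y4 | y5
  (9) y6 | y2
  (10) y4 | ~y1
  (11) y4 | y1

Case y3 = 1:
Case y5 = 1:
The clause (~y4) is unit, so y4 = 0.
The clause (~y1) is unit, so y1 = 0.
That conflicts with the unit clause (y1).
So y5 must be the other value — set y5 = 0.
The clause (~y1) is unit, so y1 = 0.
The clause (y2) is unit, so y2 = 1.
That conflicts with the unit clause (~y2).
Neither y5 = 1 nor y5 = 0 works.
So y3 must be the other value — set y3 = 0.
The clause (y4) is unit, so y4 = 1.
The clause (y1) is unit, so y1 = 1.
The clause (~y5) is unit, so y5 = 0.
That conflicts with the unit clause (y5).
Neither y3 = 1 nor y3 = 0 works.

UNSATISFIABLE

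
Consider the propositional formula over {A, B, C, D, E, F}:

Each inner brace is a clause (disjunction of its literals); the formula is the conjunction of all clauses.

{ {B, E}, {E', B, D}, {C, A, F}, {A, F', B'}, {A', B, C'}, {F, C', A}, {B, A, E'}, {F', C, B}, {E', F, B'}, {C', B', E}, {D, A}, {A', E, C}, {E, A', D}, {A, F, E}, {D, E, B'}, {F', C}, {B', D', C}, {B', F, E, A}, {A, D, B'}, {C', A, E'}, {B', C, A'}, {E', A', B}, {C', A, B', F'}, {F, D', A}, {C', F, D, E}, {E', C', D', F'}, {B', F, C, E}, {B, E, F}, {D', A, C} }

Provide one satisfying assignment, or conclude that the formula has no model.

A=1, B=1, C=1, D=0, E=1, F=1

Case B = 1:
Case A = 1:
Unit clause (C) forces C = 1.
Unit clause (E) forces E = 1.
Unit clause (F) forces F = 1.
Unit clause (D') forces D = 0.
All clauses are satisfied.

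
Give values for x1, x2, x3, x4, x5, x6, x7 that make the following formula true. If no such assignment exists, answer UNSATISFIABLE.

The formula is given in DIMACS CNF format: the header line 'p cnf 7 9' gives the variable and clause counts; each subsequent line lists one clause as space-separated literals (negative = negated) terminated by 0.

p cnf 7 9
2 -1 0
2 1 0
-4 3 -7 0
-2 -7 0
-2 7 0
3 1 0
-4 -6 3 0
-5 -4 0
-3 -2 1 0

UNSATISFIABLE

Case x2 = True:
The clause (¬x7) is unit, so x7 = False.
Now (x7) is unsatisfied and unit — conflict.
Undo x2 and try x2 = False.
The clause (¬x1) is unit, so x1 = False.
Now (x1) is unsatisfied and unit — conflict.
Either choice for x2 ends in contradiction.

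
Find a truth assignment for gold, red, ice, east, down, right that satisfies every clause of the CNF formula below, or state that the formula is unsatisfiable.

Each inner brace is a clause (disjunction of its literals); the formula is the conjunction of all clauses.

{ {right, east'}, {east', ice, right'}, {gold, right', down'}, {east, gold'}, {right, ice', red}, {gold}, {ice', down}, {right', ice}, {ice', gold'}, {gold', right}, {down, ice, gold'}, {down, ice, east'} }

Unit clause (gold) forces gold = 1.
Unit clause (east) forces east = 1.
Unit clause (right) forces right = 1.
Unit clause (ice) forces ice = 1.
That conflicts with the unit clause (ice').

UNSATISFIABLE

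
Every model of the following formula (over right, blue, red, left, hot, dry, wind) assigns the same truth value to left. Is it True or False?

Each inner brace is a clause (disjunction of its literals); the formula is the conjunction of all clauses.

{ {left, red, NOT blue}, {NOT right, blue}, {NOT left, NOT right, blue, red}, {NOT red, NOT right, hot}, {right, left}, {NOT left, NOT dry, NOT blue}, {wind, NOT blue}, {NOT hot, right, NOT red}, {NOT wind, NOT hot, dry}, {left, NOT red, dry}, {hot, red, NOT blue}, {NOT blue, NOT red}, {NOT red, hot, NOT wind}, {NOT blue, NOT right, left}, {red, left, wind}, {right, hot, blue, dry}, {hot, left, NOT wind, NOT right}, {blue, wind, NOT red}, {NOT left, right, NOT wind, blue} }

True

Suppose left = false.
Unit clause (right) forces right = true.
Unit clause (blue) forces blue = true.
That conflicts with the unit clause (NOT blue).
So every satisfying assignment has left = True.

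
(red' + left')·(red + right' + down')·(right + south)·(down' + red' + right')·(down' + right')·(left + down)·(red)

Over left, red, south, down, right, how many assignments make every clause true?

1

There are 2^5 = 32 truth assignments over (left, red, south, down, right).
Split on south. With south = 1, the clauses containing south are satisfied and south' drops from the rest; 1 of the 2^4 = 16 assignments to the other variables satisfy what remains.
With south = 0, by the same count on the reduced clause set, 0 assignments work.
Total: 1 + 0 = 1.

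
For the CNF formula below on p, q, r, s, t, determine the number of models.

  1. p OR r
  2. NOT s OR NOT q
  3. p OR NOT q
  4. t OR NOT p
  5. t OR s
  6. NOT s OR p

There are 2^5 = 32 truth assignments over (p, q, r, s, t).
Split on t. With t = true, the clauses containing t are satisfied and NOT t drops from the rest; 7 of the 2^4 = 16 assignments to the other variables satisfy what remains.
With t = false, by the same count on the reduced clause set, 0 assignments work.
(One model: p=F, q=F, r=T, s=F, t=T.)
Total: 7 + 0 = 7.

7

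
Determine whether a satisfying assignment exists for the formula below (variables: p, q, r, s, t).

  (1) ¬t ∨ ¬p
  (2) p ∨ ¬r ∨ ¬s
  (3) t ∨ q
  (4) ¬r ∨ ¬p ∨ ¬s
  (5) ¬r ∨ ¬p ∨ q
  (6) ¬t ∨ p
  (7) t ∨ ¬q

Try t = False.
From the singleton clause (q), q = True.
Now (¬q) is unsatisfied and unit — conflict.
So t must be the other value — set t = True.
From the singleton clause (¬p), p = False.
Now (p) is unsatisfied and unit — conflict.
Both values of t lead to a conflict.
No assignment satisfies every clause.

No, unsatisfiable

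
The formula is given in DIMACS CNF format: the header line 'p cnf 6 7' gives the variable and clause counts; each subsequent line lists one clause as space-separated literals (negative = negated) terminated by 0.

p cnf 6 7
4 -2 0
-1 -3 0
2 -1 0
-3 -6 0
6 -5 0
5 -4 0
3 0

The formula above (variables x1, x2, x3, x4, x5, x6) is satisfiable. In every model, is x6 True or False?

False

Suppose x6 = True.
Unit clause (¬x3) forces x3 = False.
Now (x3) is unsatisfied and unit — conflict.
So every satisfying assignment has x6 = False.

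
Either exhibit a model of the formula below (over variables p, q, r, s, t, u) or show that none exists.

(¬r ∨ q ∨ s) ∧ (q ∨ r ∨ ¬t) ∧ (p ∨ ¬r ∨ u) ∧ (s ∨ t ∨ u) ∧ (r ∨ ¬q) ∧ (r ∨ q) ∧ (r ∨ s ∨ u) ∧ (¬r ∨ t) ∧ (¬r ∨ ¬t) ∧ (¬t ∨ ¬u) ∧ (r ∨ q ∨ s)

Case r = True:
The clause (t) is unit, so t = True.
Now (¬t) is unsatisfied and unit — conflict.
So r must be the other value — set r = False.
The clause (¬q) is unit, so q = False.
Now (q) is unsatisfied and unit — conflict.
Either choice for r ends in contradiction.

UNSATISFIABLE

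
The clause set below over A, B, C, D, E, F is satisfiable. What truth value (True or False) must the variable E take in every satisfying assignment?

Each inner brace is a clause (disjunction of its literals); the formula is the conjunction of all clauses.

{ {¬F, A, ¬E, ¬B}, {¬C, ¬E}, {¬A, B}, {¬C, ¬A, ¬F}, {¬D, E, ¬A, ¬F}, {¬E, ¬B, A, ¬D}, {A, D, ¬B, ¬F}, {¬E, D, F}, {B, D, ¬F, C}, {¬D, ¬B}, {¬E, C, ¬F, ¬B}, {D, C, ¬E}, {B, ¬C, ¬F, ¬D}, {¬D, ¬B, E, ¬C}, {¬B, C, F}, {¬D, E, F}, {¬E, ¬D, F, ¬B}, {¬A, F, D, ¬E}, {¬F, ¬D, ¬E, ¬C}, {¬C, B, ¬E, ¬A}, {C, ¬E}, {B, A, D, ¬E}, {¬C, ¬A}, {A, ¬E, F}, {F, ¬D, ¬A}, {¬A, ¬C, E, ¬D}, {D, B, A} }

Suppose E = True.
The clause (¬C) is unit, so C = False.
That conflicts with the unit clause (C).
So every satisfying assignment has E = False.

False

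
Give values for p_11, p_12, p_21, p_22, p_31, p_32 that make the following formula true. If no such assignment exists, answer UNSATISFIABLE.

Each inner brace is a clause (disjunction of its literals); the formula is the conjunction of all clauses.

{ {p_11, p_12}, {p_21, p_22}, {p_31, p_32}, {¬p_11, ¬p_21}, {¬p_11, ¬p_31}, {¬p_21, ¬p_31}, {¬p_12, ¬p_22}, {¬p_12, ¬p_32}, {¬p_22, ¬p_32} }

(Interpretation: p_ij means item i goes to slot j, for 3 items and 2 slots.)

Case p_11 = True:
(¬p_21) alone gives p_21 = False.
(p_22) alone gives p_22 = True.
(¬p_31) alone gives p_31 = False.
(p_32) alone gives p_32 = True.
Now (¬p_32) is unsatisfied and unit — conflict.
So p_11 must be the other value — set p_11 = False.
(p_12) alone gives p_12 = True.
(¬p_22) alone gives p_22 = False.
(p_21) alone gives p_21 = True.
(¬p_31) alone gives p_31 = False.
(p_32) alone gives p_32 = True.
Now (¬p_32) is unsatisfied and unit — conflict.
Neither p_11 = True nor p_11 = False works.

UNSATISFIABLE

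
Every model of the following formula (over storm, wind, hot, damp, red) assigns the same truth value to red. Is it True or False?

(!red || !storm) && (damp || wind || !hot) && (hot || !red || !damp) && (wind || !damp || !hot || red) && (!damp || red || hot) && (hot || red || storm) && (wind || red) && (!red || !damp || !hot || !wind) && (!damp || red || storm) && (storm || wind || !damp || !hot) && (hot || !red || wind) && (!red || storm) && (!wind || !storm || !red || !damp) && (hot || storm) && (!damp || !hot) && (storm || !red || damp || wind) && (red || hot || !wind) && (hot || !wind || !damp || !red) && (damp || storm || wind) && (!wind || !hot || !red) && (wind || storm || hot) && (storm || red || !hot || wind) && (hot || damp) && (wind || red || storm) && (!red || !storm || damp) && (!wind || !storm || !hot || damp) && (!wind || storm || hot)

False

Suppose red = true.
Unit clause (!storm) forces storm = false.
But (storm) is also a unit clause — contradiction.
So every satisfying assignment has red = False.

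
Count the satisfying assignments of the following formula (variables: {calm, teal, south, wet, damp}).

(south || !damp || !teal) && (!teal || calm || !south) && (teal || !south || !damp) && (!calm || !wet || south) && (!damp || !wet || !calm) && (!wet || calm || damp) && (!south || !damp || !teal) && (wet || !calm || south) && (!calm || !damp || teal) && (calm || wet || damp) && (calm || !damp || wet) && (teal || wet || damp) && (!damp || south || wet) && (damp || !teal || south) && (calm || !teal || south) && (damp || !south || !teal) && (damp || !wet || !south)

1

There are 2^5 = 32 truth assignments over (calm, teal, south, wet, damp).
Split on south. With south = true, the clauses containing south are satisfied and !south drops from the rest; 0 of the 2^4 = 16 assignments to the other variables satisfy what remains.
With south = false, by the same count on the reduced clause set, 1 assignment works.
(One model: calm=F, teal=F, south=F, wet=T, damp=T.)
Total: 0 + 1 = 1.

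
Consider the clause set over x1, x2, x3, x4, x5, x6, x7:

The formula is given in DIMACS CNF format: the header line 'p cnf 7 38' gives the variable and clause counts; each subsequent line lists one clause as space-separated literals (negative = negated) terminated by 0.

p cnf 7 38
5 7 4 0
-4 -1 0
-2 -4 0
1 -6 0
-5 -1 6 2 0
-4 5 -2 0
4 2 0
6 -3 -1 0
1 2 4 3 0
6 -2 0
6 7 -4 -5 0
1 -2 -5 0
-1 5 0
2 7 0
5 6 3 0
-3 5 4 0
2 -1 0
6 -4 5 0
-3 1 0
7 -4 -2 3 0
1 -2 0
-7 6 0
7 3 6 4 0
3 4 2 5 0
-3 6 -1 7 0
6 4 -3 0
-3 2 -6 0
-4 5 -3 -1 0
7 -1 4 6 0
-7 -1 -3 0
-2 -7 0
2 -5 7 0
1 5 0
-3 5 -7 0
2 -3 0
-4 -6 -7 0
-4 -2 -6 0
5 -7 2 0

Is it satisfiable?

Case x4 = False:
From the singleton clause (x2), x2 = True.
From the singleton clause (x6), x6 = True.
From the singleton clause (x1), x1 = True.
From the singleton clause (x5), x5 = True.
From the singleton clause (¬x7), x7 = False.
Every clause is now satisfied; x3 is unconstrained.
A satisfying assignment: x1 ↦ True, x2 ↦ True, x3 ↦ True, x4 ↦ False, x5 ↦ True, x6 ↦ True, x7 ↦ False.

Yes, satisfiable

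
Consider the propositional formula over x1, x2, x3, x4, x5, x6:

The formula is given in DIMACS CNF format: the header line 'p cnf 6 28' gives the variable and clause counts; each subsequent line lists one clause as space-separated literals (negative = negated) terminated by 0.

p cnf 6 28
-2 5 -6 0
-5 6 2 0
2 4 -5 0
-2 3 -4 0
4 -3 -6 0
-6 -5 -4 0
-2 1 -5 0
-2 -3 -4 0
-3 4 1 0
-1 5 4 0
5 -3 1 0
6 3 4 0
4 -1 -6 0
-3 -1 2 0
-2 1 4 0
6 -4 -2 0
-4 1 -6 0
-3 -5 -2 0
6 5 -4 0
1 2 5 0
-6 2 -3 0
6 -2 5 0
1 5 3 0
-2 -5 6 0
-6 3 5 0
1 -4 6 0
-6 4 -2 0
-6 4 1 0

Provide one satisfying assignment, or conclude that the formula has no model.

Suppose x2 = False.
Suppose x5 = False.
The clause (x1) is unit, so x1 = True.
The clause (x4) is unit, so x4 = True.
The clause (¬x3) is unit, so x3 = False.
The clause (x6) is unit, so x6 = True.
That conflicts with the unit clause (¬x6).
That branch fails; take x5 = True instead.
The clause (x6) is unit, so x6 = True.
The clause (x4) is unit, so x4 = True.
That conflicts with the unit clause (¬x4).
Neither x5 = True nor x5 = False works.
That branch fails; take x2 = True instead.
Suppose x5 = True.
The clause (x1) is unit, so x1 = True.
The clause (¬x3) is unit, so x3 = False.
The clause (¬x4) is unit, so x4 = False.
The clause (x6) is unit, so x6 = True.
That conflicts with the unit clause (¬x6).
That branch fails; take x5 = False instead.
The clause (¬x6) is unit, so x6 = False.
That conflicts with the unit clause (x6).
Neither x5 = True nor x5 = False works.
Neither x2 = True nor x2 = False works.

UNSATISFIABLE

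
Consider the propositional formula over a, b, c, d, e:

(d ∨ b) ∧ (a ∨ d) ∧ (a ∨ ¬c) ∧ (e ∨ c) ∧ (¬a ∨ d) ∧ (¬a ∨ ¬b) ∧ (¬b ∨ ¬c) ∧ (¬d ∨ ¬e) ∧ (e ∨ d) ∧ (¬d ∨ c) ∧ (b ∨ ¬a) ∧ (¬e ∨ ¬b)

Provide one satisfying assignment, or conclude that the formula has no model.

Case d = True:
From the singleton clause (¬e), e = False.
From the singleton clause (c), c = True.
From the singleton clause (a), a = True.
From the singleton clause (¬b), b = False.
But (b) is also a unit clause — contradiction.
That branch fails; take d = False instead.
From the singleton clause (b), b = True.
From the singleton clause (a), a = True.
But (¬a) is also a unit clause — contradiction.
Either choice for d ends in contradiction.

UNSATISFIABLE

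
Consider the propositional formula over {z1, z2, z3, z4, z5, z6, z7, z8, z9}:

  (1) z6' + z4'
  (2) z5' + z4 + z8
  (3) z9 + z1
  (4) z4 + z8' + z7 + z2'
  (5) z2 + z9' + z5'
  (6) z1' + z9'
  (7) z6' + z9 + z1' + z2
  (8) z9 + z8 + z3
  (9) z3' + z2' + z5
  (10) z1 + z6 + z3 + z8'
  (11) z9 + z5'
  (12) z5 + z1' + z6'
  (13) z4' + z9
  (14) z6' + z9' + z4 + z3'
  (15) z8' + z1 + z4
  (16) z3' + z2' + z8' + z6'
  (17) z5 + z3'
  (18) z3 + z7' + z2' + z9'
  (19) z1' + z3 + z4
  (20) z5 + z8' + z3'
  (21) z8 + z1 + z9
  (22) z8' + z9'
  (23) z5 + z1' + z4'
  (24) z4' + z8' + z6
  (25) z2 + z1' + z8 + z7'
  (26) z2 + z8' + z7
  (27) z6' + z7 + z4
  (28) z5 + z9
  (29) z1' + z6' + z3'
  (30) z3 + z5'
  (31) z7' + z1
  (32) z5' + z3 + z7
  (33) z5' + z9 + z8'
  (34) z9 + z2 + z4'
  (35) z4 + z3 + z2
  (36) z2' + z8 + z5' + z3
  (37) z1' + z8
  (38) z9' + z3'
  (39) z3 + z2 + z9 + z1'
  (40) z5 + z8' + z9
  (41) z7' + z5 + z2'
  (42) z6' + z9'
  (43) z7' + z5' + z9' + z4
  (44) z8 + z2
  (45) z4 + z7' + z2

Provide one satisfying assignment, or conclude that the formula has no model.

z1=0; z2=1; z3=0; z4=1; z5=0; z6=0; z7=0; z8=0; z9=1

Case z6 = 0:
Case z9 = 1:
(z1') alone gives z1 = 0.
(z8') alone gives z8 = 0.
(z7') alone gives z7 = 0.
(z3') alone gives z3 = 0.
(z5') alone gives z5 = 0.
(z2) alone gives z2 = 1.
All clauses hold; z4 can take either value.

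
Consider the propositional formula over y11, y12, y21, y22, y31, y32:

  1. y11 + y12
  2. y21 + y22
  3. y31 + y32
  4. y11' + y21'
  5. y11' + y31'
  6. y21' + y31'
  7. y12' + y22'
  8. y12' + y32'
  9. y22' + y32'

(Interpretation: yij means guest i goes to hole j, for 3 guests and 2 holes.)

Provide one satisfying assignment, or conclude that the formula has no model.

UNSATISFIABLE

Suppose y11 = 1.
(y21') alone gives y21 = 0.
(y22) alone gives y22 = 1.
(y31') alone gives y31 = 0.
(y32) alone gives y32 = 1.
Now (y32') is unsatisfied and unit — conflict.
That branch fails; take y11 = 0 instead.
(y12) alone gives y12 = 1.
(y22') alone gives y22 = 0.
(y21) alone gives y21 = 1.
(y31') alone gives y31 = 0.
(y32) alone gives y32 = 1.
Now (y32') is unsatisfied and unit — conflict.
Both values of y11 lead to a conflict.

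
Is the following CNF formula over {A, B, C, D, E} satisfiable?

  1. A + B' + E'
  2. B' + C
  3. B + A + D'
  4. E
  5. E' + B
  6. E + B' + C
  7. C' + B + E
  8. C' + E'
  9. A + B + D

No

(E) alone gives E = 1.
(B) alone gives B = 1.
(A) alone gives A = 1.
(C) alone gives C = 1.
That conflicts with the unit clause (C').
No assignment satisfies every clause.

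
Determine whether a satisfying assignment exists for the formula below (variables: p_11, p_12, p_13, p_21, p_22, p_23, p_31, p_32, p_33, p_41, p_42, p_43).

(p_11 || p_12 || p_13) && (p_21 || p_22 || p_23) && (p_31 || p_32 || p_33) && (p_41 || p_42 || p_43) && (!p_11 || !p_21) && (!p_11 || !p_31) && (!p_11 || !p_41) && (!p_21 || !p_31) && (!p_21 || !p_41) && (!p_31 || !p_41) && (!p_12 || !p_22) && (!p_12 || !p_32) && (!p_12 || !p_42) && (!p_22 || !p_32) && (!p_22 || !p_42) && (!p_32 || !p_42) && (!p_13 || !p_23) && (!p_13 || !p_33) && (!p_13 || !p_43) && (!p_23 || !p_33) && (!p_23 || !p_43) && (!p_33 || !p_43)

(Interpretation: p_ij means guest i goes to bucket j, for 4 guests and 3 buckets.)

No

Branch on p_11: set p_11 = false.
Branch on p_12: set p_12 = true.
Unit clause (!p_22) forces p_22 = false.
Unit clause (!p_32) forces p_32 = false.
Unit clause (!p_42) forces p_42 = false.
Branch on p_21: set p_21 = true.
Unit clause (!p_31) forces p_31 = false.
Unit clause (p_33) forces p_33 = true.
Unit clause (!p_41) forces p_41 = false.
Unit clause (p_43) forces p_43 = true.
That conflicts with the unit clause (!p_43).
So p_21 must be the other value — set p_21 = false.
Unit clause (p_23) forces p_23 = true.
Unit clause (!p_13) forces p_13 = false.
Unit clause (!p_33) forces p_33 = false.
Unit clause (p_31) forces p_31 = true.
Unit clause (!p_41) forces p_41 = false.
Unit clause (p_43) forces p_43 = true.
That conflicts with the unit clause (!p_43).
Neither p_21 = true nor p_21 = false works.
So p_12 must be the other value — set p_12 = false.
Unit clause (p_13) forces p_13 = true.
Unit clause (!p_23) forces p_23 = false.
Unit clause (!p_33) forces p_33 = false.
Unit clause (!p_43) forces p_43 = false.
Branch on p_21: set p_21 = true.
Unit clause (!p_31) forces p_31 = false.
Unit clause (p_32) forces p_32 = true.
Unit clause (!p_41) forces p_41 = false.
Unit clause (p_42) forces p_42 = true.
That conflicts with the unit clause (!p_42).
So p_21 must be the other value — set p_21 = false.
Unit clause (p_22) forces p_22 = true.
Unit clause (!p_32) forces p_32 = false.
Unit clause (p_31) forces p_31 = true.
Unit clause (!p_41) forces p_41 = false.
Unit clause (p_42) forces p_42 = true.
That conflicts with the unit clause (!p_42).
Neither p_21 = true nor p_21 = false works.
Neither p_12 = true nor p_12 = false works.
So p_11 must be the other value — set p_11 = true.
Unit clause (!p_21) forces p_21 = false.
Unit clause (!p_31) forces p_31 = false.
Unit clause (!p_41) forces p_41 = false.
Branch on p_22: set p_22 = true.
Unit clause (!p_12) forces p_12 = false.
Unit clause (!p_32) forces p_32 = false.
Unit clause (p_33) forces p_33 = true.
Unit clause (!p_42) forces p_42 = false.
Unit clause (p_43) forces p_43 = true.
That conflicts with the unit clause (!p_43).
So p_22 must be the other value — set p_22 = false.
Unit clause (p_23) forces p_23 = true.
Unit clause (!p_13) forces p_13 = false.
Unit clause (!p_33) forces p_33 = false.
Unit clause (p_32) forces p_32 = true.
Unit clause (!p_12) forces p_12 = false.
Unit clause (!p_42) forces p_42 = false.
Unit clause (p_43) forces p_43 = true.
That conflicts with the unit clause (!p_43).
Neither p_22 = true nor p_22 = false works.
Neither p_11 = true nor p_11 = false works.
No assignment satisfies every clause.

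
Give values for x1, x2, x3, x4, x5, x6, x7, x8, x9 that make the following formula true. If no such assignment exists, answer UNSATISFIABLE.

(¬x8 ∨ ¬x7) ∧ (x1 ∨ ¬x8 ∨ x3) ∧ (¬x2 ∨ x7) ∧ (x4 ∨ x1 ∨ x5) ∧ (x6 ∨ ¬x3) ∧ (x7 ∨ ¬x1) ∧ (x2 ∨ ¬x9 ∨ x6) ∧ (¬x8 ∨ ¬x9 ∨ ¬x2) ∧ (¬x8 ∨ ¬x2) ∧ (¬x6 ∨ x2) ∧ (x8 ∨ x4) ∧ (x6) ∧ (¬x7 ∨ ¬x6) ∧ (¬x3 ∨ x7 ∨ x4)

From the singleton clause (x6), x6 = True.
From the singleton clause (x2), x2 = True.
From the singleton clause (x7), x7 = True.
Now (¬x7) is unsatisfied and unit — conflict.

UNSATISFIABLE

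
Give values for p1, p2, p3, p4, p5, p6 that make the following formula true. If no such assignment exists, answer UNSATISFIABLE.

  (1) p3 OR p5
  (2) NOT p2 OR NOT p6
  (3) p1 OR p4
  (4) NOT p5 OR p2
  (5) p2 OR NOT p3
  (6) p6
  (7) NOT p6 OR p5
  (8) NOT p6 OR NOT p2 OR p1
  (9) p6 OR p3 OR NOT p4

From the singleton clause (p6), p6 = true.
From the singleton clause (NOT p2), p2 = false.
From the singleton clause (NOT p5), p5 = false.
Now (p5) is unsatisfied and unit — conflict.

UNSATISFIABLE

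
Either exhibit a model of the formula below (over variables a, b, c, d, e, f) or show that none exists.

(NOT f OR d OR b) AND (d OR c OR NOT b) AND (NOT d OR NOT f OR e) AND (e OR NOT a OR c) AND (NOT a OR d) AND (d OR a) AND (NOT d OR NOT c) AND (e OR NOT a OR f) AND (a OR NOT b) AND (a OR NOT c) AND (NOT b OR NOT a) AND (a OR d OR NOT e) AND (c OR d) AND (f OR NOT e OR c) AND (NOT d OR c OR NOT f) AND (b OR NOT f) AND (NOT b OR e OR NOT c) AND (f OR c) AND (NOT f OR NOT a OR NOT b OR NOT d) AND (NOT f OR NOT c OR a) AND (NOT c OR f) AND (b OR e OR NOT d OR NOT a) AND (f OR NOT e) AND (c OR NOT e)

Try a = false.
Unit clause (d) forces d = true.
Unit clause (NOT c) forces c = false.
Unit clause (NOT b) forces b = false.
Unit clause (NOT f) forces f = false.
Now (f) is unsatisfied and unit — conflict.
So a must be the other value — set a = true.
Unit clause (d) forces d = true.
Unit clause (NOT c) forces c = false.
Unit clause (e) forces e = true.
Now (NOT e) is unsatisfied and unit — conflict.
Both values of a lead to a conflict.

UNSATISFIABLE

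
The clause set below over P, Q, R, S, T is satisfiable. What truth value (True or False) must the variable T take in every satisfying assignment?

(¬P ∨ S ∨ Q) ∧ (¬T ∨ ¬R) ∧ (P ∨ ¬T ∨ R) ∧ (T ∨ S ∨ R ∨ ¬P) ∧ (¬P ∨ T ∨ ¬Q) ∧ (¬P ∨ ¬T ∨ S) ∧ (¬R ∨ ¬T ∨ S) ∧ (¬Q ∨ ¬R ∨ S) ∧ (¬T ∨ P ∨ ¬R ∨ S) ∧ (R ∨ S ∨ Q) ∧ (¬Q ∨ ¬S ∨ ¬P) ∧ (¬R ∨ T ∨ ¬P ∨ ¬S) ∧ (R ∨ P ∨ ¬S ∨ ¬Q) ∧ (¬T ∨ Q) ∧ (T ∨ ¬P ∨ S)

Suppose T = True.
Unit clause (¬R) forces R = False.
Unit clause (P) forces P = True.
Unit clause (S) forces S = True.
Unit clause (¬Q) forces Q = False.
That conflicts with the unit clause (Q).
So every satisfying assignment has T = False.

False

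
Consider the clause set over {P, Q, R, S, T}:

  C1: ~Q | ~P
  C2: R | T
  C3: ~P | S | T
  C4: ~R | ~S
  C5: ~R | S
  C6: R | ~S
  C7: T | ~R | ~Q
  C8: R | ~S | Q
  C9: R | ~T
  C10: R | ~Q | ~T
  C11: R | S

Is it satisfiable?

Case Q = 0:
Case R = 1:
Unit clause (~S) forces S = 0.
But (S) is also a unit clause — contradiction.
Undo R and try R = 0.
Unit clause (T) forces T = 1.
But (~T) is also a unit clause — contradiction.
Either choice for R ends in contradiction.
Undo Q and try Q = 1.
Unit clause (~P) forces P = 0.
Case R = 1:
Unit clause (~S) forces S = 0.
But (S) is also a unit clause — contradiction.
Undo R and try R = 0.
Unit clause (T) forces T = 1.
But (~T) is also a unit clause — contradiction.
Either choice for R ends in contradiction.
Either choice for Q ends in contradiction.
No assignment satisfies every clause.

No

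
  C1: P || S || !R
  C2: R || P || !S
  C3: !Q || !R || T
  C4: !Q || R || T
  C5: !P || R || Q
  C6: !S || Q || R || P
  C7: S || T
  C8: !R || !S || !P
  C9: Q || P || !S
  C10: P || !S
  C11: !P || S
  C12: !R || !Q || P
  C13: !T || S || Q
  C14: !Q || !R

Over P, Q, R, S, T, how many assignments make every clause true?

There are 2^5 = 32 truth assignments over (P, Q, R, S, T).
Split on T. With T = true, the clauses containing T are satisfied and !T drops from the rest; 2 of the 2^4 = 16 assignments to the other variables satisfy what remains.
With T = false, by the same count on the reduced clause set, 0 assignments work.
(One model: P=F, Q=T, R=F, S=F, T=T.)
Total: 2 + 0 = 2.

2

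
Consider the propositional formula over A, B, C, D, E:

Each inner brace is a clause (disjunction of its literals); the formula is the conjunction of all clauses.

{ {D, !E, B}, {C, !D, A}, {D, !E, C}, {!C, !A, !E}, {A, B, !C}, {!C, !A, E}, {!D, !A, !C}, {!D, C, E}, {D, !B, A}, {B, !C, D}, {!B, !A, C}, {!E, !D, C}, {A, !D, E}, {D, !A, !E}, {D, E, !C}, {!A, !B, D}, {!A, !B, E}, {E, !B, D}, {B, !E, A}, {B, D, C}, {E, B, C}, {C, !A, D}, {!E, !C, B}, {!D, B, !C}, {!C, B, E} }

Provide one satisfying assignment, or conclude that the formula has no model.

A ↦ false,  B ↦ true,  C ↦ true,  D ↦ true,  E ↦ true

Try D = true.
Try C = true.
The clause (!A) is unit, so A = false.
The clause (B) is unit, so B = true.
The clause (E) is unit, so E = true.
Every clause now holds.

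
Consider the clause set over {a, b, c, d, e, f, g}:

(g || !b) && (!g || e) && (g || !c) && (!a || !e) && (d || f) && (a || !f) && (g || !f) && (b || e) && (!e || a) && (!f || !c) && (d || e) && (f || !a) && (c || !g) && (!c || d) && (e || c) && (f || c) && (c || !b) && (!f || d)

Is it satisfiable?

Suppose g = true.
(e) alone gives e = true.
(!a) alone gives a = false.
Now (a) is unsatisfied and unit — conflict.
That branch fails; take g = false instead.
(!b) alone gives b = false.
(!c) alone gives c = false.
(!f) alone gives f = false.
Now (f) is unsatisfied and unit — conflict.
Neither g = true nor g = false works.
No assignment satisfies every clause.

No, unsatisfiable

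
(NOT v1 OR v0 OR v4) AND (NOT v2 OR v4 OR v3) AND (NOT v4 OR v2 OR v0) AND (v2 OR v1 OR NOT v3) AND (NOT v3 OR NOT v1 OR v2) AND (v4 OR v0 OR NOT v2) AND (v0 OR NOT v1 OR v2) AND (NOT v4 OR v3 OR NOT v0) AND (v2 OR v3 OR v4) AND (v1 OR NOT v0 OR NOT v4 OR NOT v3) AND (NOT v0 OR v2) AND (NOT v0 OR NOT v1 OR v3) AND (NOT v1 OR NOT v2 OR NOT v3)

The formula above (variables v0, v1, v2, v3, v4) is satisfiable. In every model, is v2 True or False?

True

Suppose v2 = false.
From the singleton clause (NOT v0), v0 = false.
From the singleton clause (NOT v4), v4 = false.
From the singleton clause (NOT v1), v1 = false.
From the singleton clause (NOT v3), v3 = false.
That conflicts with the unit clause (v3).
So every satisfying assignment has v2 = True.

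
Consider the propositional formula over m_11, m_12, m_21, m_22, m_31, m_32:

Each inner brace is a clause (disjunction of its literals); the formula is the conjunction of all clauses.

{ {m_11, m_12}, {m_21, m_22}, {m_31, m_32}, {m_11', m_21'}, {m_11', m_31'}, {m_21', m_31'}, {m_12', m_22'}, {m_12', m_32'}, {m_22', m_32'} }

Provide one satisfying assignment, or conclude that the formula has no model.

UNSATISFIABLE

Case m_11 = 1:
From the singleton clause (m_21'), m_21 = 0.
From the singleton clause (m_22), m_22 = 1.
From the singleton clause (m_31'), m_31 = 0.
From the singleton clause (m_32), m_32 = 1.
Now (m_32') is unsatisfied and unit — conflict.
Undo m_11 and try m_11 = 0.
From the singleton clause (m_12), m_12 = 1.
From the singleton clause (m_22'), m_22 = 0.
From the singleton clause (m_21), m_21 = 1.
From the singleton clause (m_31'), m_31 = 0.
From the singleton clause (m_32), m_32 = 1.
Now (m_32') is unsatisfied and unit — conflict.
Neither m_11 = 1 nor m_11 = 0 works.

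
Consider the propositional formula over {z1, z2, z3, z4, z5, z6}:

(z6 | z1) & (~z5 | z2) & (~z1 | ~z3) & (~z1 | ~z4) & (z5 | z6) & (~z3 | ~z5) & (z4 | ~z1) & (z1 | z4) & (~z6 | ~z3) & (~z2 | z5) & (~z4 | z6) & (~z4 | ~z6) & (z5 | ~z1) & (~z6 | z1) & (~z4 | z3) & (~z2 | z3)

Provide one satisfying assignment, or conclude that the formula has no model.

UNSATISFIABLE

Branch on z6: set z6 = 1.
The clause (~z3) is unit, so z3 = 0.
The clause (~z4) is unit, so z4 = 0.
The clause (~z1) is unit, so z1 = 0.
Now (z1) is unsatisfied and unit — conflict.
Undo z6 and try z6 = 0.
The clause (z1) is unit, so z1 = 1.
The clause (~z3) is unit, so z3 = 0.
The clause (~z4) is unit, so z4 = 0.
Now (z4) is unsatisfied and unit — conflict.
Neither z6 = 1 nor z6 = 0 works.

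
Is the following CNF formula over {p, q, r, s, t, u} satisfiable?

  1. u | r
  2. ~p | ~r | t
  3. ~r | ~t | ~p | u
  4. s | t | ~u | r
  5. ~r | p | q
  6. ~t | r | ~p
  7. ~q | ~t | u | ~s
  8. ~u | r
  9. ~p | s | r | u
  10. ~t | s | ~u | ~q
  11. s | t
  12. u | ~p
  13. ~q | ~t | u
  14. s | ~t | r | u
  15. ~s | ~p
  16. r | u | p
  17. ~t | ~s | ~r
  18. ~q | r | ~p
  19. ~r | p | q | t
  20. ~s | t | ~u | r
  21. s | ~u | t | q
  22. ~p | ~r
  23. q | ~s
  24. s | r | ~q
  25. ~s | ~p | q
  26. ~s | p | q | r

Satisfiable

Branch on u: set u = 0.
(r) alone gives r = 1.
(~p) alone gives p = 0.
(q) alone gives q = 1.
(~t) alone gives t = 0.
(s) alone gives s = 1.
This assignment satisfies each clause.
A satisfying assignment: p: 0,  q: 1,  r: 1,  s: 1,  t: 0,  u: 0.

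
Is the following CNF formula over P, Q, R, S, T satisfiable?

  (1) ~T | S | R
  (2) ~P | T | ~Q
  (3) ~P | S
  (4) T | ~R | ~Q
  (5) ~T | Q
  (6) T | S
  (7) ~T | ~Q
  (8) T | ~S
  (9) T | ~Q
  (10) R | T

Try P = 0.
Try T = 0.
From the singleton clause (S), S = 1.
Now (~S) is unsatisfied and unit — conflict.
Backtrack on T: now try T = 1.
From the singleton clause (Q), Q = 1.
Now (~Q) is unsatisfied and unit — conflict.
Both values of T lead to a conflict.
Backtrack on P: now try P = 1.
From the singleton clause (S), S = 1.
From the singleton clause (T), T = 1.
From the singleton clause (Q), Q = 1.
Now (~Q) is unsatisfied and unit — conflict.
Both values of P lead to a conflict.
No assignment satisfies every clause.

No, unsatisfiable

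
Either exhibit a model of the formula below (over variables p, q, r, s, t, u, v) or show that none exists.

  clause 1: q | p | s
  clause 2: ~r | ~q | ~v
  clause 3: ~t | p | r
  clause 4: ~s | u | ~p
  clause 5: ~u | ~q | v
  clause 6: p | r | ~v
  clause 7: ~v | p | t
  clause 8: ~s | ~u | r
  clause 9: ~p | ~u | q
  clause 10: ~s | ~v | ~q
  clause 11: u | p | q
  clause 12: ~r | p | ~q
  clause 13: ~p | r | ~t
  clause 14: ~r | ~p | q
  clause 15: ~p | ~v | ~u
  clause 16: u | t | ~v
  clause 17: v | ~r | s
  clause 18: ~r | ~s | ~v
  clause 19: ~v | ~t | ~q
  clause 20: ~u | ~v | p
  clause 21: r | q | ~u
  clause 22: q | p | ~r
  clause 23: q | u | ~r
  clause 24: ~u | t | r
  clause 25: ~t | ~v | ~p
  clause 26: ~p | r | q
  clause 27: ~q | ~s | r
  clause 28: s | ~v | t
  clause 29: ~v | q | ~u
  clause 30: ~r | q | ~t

p ↦ 0,  q ↦ 1,  r ↦ 0,  s ↦ 0,  t ↦ 0,  u ↦ 0,  v ↦ 0

Suppose q = 1.
Suppose r = 0.
(~s) alone gives s = 0.
Suppose t = 0.
(~u) alone gives u = 0.
(~v) alone gives v = 0.
No clause remains; p is free.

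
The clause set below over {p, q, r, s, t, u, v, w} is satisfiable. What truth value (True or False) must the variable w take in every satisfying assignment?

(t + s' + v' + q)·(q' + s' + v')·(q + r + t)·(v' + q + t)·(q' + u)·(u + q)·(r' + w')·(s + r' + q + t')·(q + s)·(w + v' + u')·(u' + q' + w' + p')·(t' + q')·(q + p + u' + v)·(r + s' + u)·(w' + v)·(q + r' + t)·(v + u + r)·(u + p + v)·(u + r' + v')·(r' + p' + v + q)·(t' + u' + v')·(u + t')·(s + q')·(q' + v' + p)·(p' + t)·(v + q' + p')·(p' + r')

Suppose w = 1.
The clause (r') is unit, so r = 0.
The clause (v) is unit, so v = 1.
Try q = 0.
The clause (t) is unit, so t = 1.
The clause (u) is unit, so u = 1.
Now (u') is unsatisfied and unit — conflict.
Backtrack on q: now try q = 1.
The clause (s') is unit, so s = 0.
Now (s) is unsatisfied and unit — conflict.
Neither q = 1 nor q = 0 works.
So every satisfying assignment has w = False.

False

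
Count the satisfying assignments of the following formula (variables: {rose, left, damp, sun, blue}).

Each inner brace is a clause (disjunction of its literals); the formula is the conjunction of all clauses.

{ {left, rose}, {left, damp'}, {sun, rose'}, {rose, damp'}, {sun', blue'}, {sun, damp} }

4

There are 2^5 = 32 truth assignments over (rose, left, damp, sun, blue).
Split on sun. With sun = 1, the clauses containing sun are satisfied and sun' drops from the rest; 4 of the 2^4 = 16 assignments to the other variables satisfy what remains.
With sun = 0, by the same count on the reduced clause set, 0 assignments work.
(One model: rose=F, left=T, damp=F, sun=T, blue=F.)
Total: 4 + 0 = 4.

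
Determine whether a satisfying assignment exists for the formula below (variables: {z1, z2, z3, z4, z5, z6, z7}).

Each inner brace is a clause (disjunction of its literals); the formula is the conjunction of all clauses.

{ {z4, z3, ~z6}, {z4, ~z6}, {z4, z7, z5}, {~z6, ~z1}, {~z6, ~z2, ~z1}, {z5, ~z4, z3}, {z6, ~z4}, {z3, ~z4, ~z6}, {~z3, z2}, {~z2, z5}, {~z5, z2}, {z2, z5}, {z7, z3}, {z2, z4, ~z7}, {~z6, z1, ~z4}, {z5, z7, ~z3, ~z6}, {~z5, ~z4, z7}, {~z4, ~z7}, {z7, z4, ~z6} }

Case z4 = 0:
Unit clause (~z6) forces z6 = 0.
Case z7 = 0:
Unit clause (z5) forces z5 = 1.
Unit clause (z2) forces z2 = 1.
Unit clause (z3) forces z3 = 1.
All clauses hold; z1 can take either value.
A satisfying assignment: z1=0; z2=1; z3=1; z4=0; z5=1; z6=0; z7=0.

Satisfiable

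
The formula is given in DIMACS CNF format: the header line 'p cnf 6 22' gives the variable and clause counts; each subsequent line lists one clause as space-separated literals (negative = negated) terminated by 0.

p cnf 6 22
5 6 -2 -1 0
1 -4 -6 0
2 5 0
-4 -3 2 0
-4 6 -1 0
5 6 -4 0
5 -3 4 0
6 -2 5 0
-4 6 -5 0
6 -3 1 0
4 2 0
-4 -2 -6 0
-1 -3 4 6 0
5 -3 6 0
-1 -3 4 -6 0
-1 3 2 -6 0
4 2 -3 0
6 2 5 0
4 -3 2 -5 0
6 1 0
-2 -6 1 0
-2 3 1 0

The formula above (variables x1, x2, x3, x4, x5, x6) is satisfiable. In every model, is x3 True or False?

False

Suppose x3 = True.
Suppose x2 = True.
Suppose x5 = True.
Suppose x4 = False.
Suppose x6 = True.
From the singleton clause (¬x1), x1 = False.
But (x1) is also a unit clause — contradiction.
Backtrack on x6: now try x6 = False.
From the singleton clause (x1), x1 = True.
But (¬x1) is also a unit clause — contradiction.
Neither x6 = True nor x6 = False works.
Backtrack on x4: now try x4 = True.
From the singleton clause (x6), x6 = True.
But (¬x6) is also a unit clause — contradiction.
Neither x4 = True nor x4 = False works.
Backtrack on x5: now try x5 = False.
From the singleton clause (x4), x4 = True.
From the singleton clause (x6), x6 = True.
But (¬x6) is also a unit clause — contradiction.
Neither x5 = True nor x5 = False works.
Backtrack on x2: now try x2 = False.
From the singleton clause (x5), x5 = True.
From the singleton clause (¬x4), x4 = False.
But (x4) is also a unit clause — contradiction.
Neither x2 = True nor x2 = False works.
So every satisfying assignment has x3 = False.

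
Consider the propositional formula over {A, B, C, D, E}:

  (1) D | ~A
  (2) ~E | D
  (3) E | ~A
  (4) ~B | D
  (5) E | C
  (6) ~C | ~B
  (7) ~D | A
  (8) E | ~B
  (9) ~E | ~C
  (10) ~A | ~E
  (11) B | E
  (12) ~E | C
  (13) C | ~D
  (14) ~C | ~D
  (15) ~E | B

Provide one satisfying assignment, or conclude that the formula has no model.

Try D = 1.
The clause (A) is unit, so A = 1.
The clause (E) is unit, so E = 1.
That conflicts with the unit clause (~E).
Backtrack on D: now try D = 0.
The clause (~A) is unit, so A = 0.
The clause (~E) is unit, so E = 0.
The clause (~B) is unit, so B = 0.
That conflicts with the unit clause (B).
Either choice for D ends in contradiction.

UNSATISFIABLE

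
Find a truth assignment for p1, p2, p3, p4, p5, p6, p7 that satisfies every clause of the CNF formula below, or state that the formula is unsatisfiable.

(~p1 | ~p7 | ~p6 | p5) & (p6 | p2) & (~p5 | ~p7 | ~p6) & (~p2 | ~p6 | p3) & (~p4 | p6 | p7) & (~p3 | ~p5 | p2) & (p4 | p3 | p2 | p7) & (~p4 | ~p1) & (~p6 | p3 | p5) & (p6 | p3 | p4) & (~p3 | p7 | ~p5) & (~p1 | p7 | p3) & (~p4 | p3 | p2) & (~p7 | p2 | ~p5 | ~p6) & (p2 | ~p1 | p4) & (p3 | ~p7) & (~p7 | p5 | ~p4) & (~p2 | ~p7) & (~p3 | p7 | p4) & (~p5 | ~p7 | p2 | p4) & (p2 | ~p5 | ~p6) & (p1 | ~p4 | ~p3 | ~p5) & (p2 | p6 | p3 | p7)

Suppose p6 = 1.
Suppose p5 = 0.
(p3) alone gives p3 = 1.
Suppose p1 = 0.
Suppose p7 = 1.
(~p4) alone gives p4 = 0.
(~p2) alone gives p2 = 0.
All clauses are satisfied.

p1=0,  p2=0,  p3=1,  p4=0,  p5=0,  p6=1,  p7=1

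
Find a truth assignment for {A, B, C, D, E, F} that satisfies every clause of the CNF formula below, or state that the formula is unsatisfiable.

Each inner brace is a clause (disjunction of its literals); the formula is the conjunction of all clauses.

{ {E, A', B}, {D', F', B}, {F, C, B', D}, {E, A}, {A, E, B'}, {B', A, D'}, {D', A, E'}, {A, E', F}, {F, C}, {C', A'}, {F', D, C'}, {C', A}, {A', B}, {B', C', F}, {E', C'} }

A=1, B=1, C=0, D=0, E=1, F=1

Branch on E: set E = 1.
Unit clause (C') forces C = 0.
Unit clause (F) forces F = 1.
Branch on D: set D = 0.
Branch on A: set A = 1.
Unit clause (B) forces B = 1.
This assignment satisfies each clause.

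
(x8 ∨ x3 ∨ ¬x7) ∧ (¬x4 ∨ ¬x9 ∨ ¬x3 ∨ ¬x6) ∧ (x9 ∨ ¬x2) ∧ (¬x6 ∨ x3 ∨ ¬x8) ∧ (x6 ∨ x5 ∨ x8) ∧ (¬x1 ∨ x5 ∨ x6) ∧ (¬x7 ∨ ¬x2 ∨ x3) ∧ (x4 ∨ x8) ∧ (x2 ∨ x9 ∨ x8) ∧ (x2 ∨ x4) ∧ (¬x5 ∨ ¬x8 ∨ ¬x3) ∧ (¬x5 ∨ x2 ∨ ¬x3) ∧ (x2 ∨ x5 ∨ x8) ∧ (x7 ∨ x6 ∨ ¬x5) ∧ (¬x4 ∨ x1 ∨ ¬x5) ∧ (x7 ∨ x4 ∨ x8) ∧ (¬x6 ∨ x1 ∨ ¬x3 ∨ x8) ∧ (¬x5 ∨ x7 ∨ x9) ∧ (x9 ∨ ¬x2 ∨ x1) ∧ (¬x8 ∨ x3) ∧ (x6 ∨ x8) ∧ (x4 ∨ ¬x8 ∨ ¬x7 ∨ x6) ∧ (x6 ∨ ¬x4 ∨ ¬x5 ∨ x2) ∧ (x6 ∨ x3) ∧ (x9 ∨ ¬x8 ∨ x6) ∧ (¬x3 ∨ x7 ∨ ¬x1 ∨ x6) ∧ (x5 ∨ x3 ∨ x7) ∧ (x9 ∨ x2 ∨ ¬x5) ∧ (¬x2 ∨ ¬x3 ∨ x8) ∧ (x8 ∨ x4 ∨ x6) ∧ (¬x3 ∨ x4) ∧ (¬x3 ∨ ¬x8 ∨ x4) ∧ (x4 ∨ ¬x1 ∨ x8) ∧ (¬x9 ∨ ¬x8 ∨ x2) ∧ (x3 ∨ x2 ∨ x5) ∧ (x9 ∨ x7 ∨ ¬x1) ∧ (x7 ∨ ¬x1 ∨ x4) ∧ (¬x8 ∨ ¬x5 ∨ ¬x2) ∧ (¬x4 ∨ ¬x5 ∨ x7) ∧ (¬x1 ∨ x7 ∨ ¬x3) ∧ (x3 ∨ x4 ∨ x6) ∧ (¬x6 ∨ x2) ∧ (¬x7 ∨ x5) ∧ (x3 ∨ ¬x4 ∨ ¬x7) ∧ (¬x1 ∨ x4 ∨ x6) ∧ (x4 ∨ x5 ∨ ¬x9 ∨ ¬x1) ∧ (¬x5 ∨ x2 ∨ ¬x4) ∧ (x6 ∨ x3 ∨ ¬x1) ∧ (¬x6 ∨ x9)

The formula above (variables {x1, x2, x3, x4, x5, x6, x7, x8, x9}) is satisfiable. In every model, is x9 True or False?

Suppose x9 = False.
(¬x2) alone gives x2 = False.
(x8) alone gives x8 = True.
(x4) alone gives x4 = True.
(x3) alone gives x3 = True.
(¬x5) alone gives x5 = False.
(x6) alone gives x6 = True.
That conflicts with the unit clause (¬x6).
So every satisfying assignment has x9 = True.

True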